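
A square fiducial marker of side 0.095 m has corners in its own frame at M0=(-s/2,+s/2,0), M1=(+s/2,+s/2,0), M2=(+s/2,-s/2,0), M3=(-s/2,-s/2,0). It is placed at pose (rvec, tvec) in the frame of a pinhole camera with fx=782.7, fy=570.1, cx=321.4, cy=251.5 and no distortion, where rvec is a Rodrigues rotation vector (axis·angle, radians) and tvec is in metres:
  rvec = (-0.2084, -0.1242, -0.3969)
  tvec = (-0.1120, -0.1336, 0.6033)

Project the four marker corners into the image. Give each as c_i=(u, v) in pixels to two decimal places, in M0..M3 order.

c0=(139.24, 180.43) c1=(256.77, 148.97) c2=(211.05, 72.93) c3=(95.63, 101.60)

Intrinsics K: fx=782.7, fy=570.1, cx=321.4, cy=251.5
Marker side s = 0.095 m; corners in marker frame (Z=0):
  M0 = (-0.0475, +0.0475, 0)
  M1 = (+0.0475, +0.0475, 0)
  M2 = (+0.0475, -0.0475, 0)
  M3 = (-0.0475, -0.0475, 0)
rvec = (-0.2084, -0.1242, -0.3969), |rvec| = θ = 0.46517 rad = 26.652°
Rodrigues: sinθ=0.44858, 1−cosθ=0.10626; R = I + sinθ·[k]× + (1−cosθ)·[k]×²:
    [+0.91507 +0.39545 -0.07915]
    [-0.37003 +0.90132 +0.22517]
    [+0.16039 -0.17676 +0.97110]
t = (-0.1120, -0.1336, 0.6033) m
M0: Pc = R·M0+t = (-0.13668, -0.07321, +0.58729); u = 782.7·(-0.13668)/0.58729 + 321.4 = 139.2383, v = 570.1·(-0.07321)/0.58729 + 251.5 = 180.4314
M1: Pc = R·M1+t = (-0.04975, -0.10836, +0.60252); u = 782.7·(-0.04975)/0.60252 + 321.4 = 256.7725, v = 570.1·(-0.10836)/0.60252 + 251.5 = 148.9674
M2: Pc = R·M2+t = (-0.08732, -0.19399, +0.61931); u = 782.7·(-0.08732)/0.61931 + 321.4 = 211.0460, v = 570.1·(-0.19399)/0.61931 + 251.5 = 72.9264
M3: Pc = R·M3+t = (-0.17425, -0.15884, +0.60408); u = 782.7·(-0.17425)/0.60408 + 321.4 = 95.6256, v = 570.1·(-0.15884)/0.60408 + 251.5 = 101.5979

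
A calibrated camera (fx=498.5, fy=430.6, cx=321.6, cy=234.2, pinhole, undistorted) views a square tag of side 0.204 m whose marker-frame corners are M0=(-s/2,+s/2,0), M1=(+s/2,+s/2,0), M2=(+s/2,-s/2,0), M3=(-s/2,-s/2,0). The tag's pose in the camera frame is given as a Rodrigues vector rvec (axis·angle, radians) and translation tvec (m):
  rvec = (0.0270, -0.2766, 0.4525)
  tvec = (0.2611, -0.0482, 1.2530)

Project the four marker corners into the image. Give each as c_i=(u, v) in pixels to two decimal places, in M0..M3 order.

c0=(374.12, 234.17) c1=(440.55, 263.61) c2=(474.35, 201.90) c3=(409.81, 169.87)

Intrinsics K: fx=498.5, fy=430.6, cx=321.6, cy=234.2
Marker side s = 0.204 m; corners in marker frame (Z=0):
  M0 = (-0.1020, +0.1020, 0)
  M1 = (+0.1020, +0.1020, 0)
  M2 = (+0.1020, -0.1020, 0)
  M3 = (-0.1020, -0.1020, 0)
rvec = (0.0270, -0.2766, 0.4525), |rvec| = θ = 0.53103 rad = 30.426°
Rodrigues: sinθ=0.50642, 1−cosθ=0.13771; R = I + sinθ·[k]× + (1−cosθ)·[k]×²:
    [+0.86264 -0.43518 -0.25782]
    [+0.42788 +0.89965 -0.08687]
    [+0.26975 -0.03538 +0.96228]
t = (0.2611, -0.0482, 1.2530) m
M0: Pc = R·M0+t = (+0.12872, -0.00008, +1.22188); u = 498.5·(+0.12872)/1.22188 + 321.6 = 374.1160, v = 430.6·(-0.00008)/1.22188 + 234.2 = 234.1718
M1: Pc = R·M1+t = (+0.30470, +0.08721, +1.27691); u = 498.5·(+0.30470)/1.27691 + 321.6 = 440.5544, v = 430.6·(+0.08721)/1.27691 + 234.2 = 263.6085
M2: Pc = R·M2+t = (+0.39348, -0.09632, +1.28412); u = 498.5·(+0.39348)/1.28412 + 321.6 = 474.3491, v = 430.6·(-0.09632)/1.28412 + 234.2 = 201.9014
M3: Pc = R·M3+t = (+0.21750, -0.18361, +1.22909); u = 498.5·(+0.21750)/1.22909 + 321.6 = 409.8138, v = 430.6·(-0.18361)/1.22909 + 234.2 = 169.8748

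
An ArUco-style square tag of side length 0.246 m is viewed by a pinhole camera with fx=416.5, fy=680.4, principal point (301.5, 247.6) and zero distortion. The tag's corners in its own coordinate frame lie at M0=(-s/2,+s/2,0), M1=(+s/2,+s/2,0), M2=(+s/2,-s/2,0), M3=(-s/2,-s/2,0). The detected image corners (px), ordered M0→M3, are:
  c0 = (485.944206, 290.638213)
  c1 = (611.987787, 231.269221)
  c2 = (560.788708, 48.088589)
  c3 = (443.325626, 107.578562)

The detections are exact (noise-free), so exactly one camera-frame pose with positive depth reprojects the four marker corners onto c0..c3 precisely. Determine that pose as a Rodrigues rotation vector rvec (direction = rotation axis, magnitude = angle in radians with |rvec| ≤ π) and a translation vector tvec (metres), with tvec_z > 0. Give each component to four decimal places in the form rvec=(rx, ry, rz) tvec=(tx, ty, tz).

Intrinsics K: fx=416.5, fy=680.4, cx=301.5, cy=247.6
Marker side s = 0.246 m; corners in marker frame (Z=0):
  M0 = (-0.1230, +0.1230, 0)
  M1 = (+0.1230, +0.1230, 0)
  M2 = (+0.1230, -0.1230, 0)
  M3 = (-0.1230, -0.1230, 0)
Detected image corners:
  c0 = (485.944206, 290.638213) px
  c1 = (611.987787, 231.269221) px
  c2 = (560.788708, 48.088589) px
  c3 = (443.325626, 107.578562) px
Planar DLT: solve 8×8 A·h = b for H (H[2,2]=1):
  H  [+449.70471 +57.17002 +524.14294]
  H  [-255.99416 +701.40934 +166.84703]
  H  [-0.08503 -0.25372 +1.00000]
B = K⁻¹H; ‖b₁‖=1.195394, ‖b₂‖=1.195394; λ = 2/(‖b₁‖+‖b₂‖) = 0.836544, sign → tz>0 ⇒ λ=+0.836544
r₁ = λ·B[:,0] = (+0.95473,-0.28886,-0.07113); r₂ = λ·B[:,1] = (+0.26847,+0.93961,-0.21225)
r₃ = r₁×r₂ = (+0.12814,+0.18354,+0.97462); SVD([r₁ r₂ r₃]) → R = UVᵀ:
  R  [+0.95473 +0.26847 +0.12814]
  R  [-0.28886 +0.93961 +0.18354]
  R  [-0.07113 -0.21225 +0.97462]
t = (+0.44718, -0.09928, +0.83654) m
tr R = 2.868963; θ = arccos((tr R − 1)/2) = 0.363997 rad = 20.855°
axis k = ((R−Rᵀ)₃₂, (R−Rᵀ)₁₃, (R−Rᵀ)₂₁) / (2 sinθ) = (-0.555871, +0.279870, -0.782739)
rvec = θ·k = (-0.202335, +0.101872, -0.284915)

rvec=(-0.2023, 0.1019, -0.2849) tvec=(0.4472, -0.0993, 0.8365)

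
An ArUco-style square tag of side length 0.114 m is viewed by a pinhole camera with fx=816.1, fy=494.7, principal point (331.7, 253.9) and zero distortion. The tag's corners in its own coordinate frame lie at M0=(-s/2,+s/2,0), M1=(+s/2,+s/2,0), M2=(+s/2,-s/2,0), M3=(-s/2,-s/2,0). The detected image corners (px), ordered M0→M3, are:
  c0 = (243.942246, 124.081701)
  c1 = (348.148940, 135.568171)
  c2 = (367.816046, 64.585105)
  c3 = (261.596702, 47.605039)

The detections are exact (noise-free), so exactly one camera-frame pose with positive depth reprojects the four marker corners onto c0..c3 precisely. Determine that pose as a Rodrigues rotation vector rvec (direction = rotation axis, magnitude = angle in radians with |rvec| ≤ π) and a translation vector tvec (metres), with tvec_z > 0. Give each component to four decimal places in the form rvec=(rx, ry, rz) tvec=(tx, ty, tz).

rvec=(0.2564, -0.4862, 0.1109) tvec=(-0.0239, -0.2560, 0.7908)

Intrinsics K: fx=816.1, fy=494.7, cx=331.7, cy=253.9
Marker side s = 0.114 m; corners in marker frame (Z=0):
  M0 = (-0.0570, +0.0570, 0)
  M1 = (+0.0570, +0.0570, 0)
  M2 = (+0.0570, -0.0570, 0)
  M3 = (-0.0570, -0.0570, 0)
Detected image corners:
  c0 = (243.942246, 124.081701) px
  c1 = (348.148940, 135.568171) px
  c2 = (367.816046, 64.585105) px
  c3 = (261.596702, 47.605039) px
Planar DLT: solve 8×8 A·h = b for H (H[2,2]=1):
  H  [+1106.20302 -80.21927 +307.03114]
  H  [+180.31159 +671.43006 +93.78010]
  H  [+0.60064 +0.27433 +1.00000]
B = K⁻¹H; ‖b₁‖=1.264524, ‖b₂‖=1.264524; λ = 2/(‖b₁‖+‖b₂‖) = 0.790811, sign → tz>0 ⇒ λ=+0.790811
r₁ = λ·B[:,0] = (+0.87887,+0.04446,+0.47499); r₂ = λ·B[:,1] = (-0.16591,+0.96198,+0.21694)
r₃ = r₁×r₂ = (-0.44729,-0.26947,+0.85283); SVD([r₁ r₂ r₃]) → R = UVᵀ:
  R  [+0.87887 -0.16591 -0.44729]
  R  [+0.04446 +0.96198 -0.26947]
  R  [+0.47499 +0.21694 +0.85283]
t = (-0.02390, -0.25596, +0.79081) m
tr R = 2.693680; θ = arccos((tr R − 1)/2) = 0.560781 rad = 32.130°
axis k = ((R−Rᵀ)₃₂, (R−Rᵀ)₁₃, (R−Rᵀ)₂₁) / (2 sinθ) = (+0.457287, -0.867050, +0.197769)
rvec = θ·k = (+0.256438, -0.486225, +0.110905)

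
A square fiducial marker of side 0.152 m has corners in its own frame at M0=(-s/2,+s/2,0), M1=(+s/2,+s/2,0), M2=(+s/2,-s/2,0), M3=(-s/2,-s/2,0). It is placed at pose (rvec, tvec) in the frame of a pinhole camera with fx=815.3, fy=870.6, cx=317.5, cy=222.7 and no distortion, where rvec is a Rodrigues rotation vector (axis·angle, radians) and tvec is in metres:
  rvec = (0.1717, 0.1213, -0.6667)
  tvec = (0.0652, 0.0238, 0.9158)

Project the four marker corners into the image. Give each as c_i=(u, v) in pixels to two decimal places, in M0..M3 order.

Intrinsics K: fx=815.3, fy=870.6, cx=317.5, cy=222.7
Marker side s = 0.152 m; corners in marker frame (Z=0):
  M0 = (-0.0760, +0.0760, 0)
  M1 = (+0.0760, +0.0760, 0)
  M2 = (+0.0760, -0.0760, 0)
  M3 = (-0.0760, -0.0760, 0)
rvec = (0.1717, 0.1213, -0.6667), |rvec| = θ = 0.69906 rad = 40.053°
Rodrigues: sinθ=0.64350, 1−cosθ=0.23455; R = I + sinθ·[k]× + (1−cosθ)·[k]×²:
    [+0.77960 +0.62371 +0.05672]
    [-0.60371 +0.77251 -0.19687]
    [-0.16660 +0.11924 +0.97879]
t = (0.0652, 0.0238, 0.9158) m
M0: Pc = R·M0+t = (+0.05335, +0.12839, +0.93752); u = 815.3·(+0.05335)/0.93752 + 317.5 = 363.8968, v = 870.6·(+0.12839)/0.93752 + 222.7 = 341.9279
M1: Pc = R·M1+t = (+0.17185, +0.03663, +0.91220); u = 815.3·(+0.17185)/0.91220 + 317.5 = 471.0959, v = 870.6·(+0.03663)/0.91220 + 222.7 = 257.6581
M2: Pc = R·M2+t = (+0.07705, -0.08079, +0.89408); u = 815.3·(+0.07705)/0.89408 + 317.5 = 387.7591, v = 870.6·(-0.08079)/0.89408 + 222.7 = 144.0284
M3: Pc = R·M3+t = (-0.04145, +0.01097, +0.91940); u = 815.3·(-0.04145)/0.91940 + 317.5 = 280.7422, v = 870.6·(+0.01097)/0.91940 + 222.7 = 233.0892

c0=(363.90, 341.93) c1=(471.10, 257.66) c2=(387.76, 144.03) c3=(280.74, 233.09)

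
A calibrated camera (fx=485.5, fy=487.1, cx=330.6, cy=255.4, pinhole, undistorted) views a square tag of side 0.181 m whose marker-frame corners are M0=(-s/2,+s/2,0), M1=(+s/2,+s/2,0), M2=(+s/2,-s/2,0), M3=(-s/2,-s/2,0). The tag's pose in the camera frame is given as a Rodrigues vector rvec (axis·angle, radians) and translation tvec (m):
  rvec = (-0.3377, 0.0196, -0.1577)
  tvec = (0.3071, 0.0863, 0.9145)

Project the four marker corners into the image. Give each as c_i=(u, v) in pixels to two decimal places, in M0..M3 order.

c0=(457.69, 357.26) c1=(555.55, 341.44) c2=(527.25, 249.10) c3=(435.58, 263.79)

Intrinsics K: fx=485.5, fy=487.1, cx=330.6, cy=255.4
Marker side s = 0.181 m; corners in marker frame (Z=0):
  M0 = (-0.0905, +0.0905, 0)
  M1 = (+0.0905, +0.0905, 0)
  M2 = (+0.0905, -0.0905, 0)
  M3 = (-0.0905, -0.0905, 0)
rvec = (-0.3377, 0.0196, -0.1577), |rvec| = θ = 0.37322 rad = 21.384°
Rodrigues: sinθ=0.36462, 1−cosθ=0.06884; R = I + sinθ·[k]× + (1−cosθ)·[k]×²:
    [+0.98752 +0.15079 +0.04547]
    [-0.15734 +0.93135 +0.32839]
    [+0.00717 -0.33144 +0.94345]
t = (0.3071, 0.0863, 0.9145) m
M0: Pc = R·M0+t = (+0.23138, +0.18483, +0.88386); u = 485.5·(+0.23138)/0.88386 + 330.6 = 457.6945, v = 487.1·(+0.18483)/0.88386 + 255.4 = 357.2590
M1: Pc = R·M1+t = (+0.41012, +0.15635, +0.88515); u = 485.5·(+0.41012)/0.88515 + 330.6 = 555.5462, v = 487.1·(+0.15635)/0.88515 + 255.4 = 341.4383
M2: Pc = R·M2+t = (+0.38282, -0.01223, +0.94514); u = 485.5·(+0.38282)/0.94514 + 330.6 = 527.2481, v = 487.1·(-0.01223)/0.94514 + 255.4 = 249.0992
M3: Pc = R·M3+t = (+0.20408, +0.01625, +0.94385); u = 485.5·(+0.20408)/0.94385 + 330.6 = 435.5770, v = 487.1·(+0.01625)/0.94385 + 255.4 = 263.7873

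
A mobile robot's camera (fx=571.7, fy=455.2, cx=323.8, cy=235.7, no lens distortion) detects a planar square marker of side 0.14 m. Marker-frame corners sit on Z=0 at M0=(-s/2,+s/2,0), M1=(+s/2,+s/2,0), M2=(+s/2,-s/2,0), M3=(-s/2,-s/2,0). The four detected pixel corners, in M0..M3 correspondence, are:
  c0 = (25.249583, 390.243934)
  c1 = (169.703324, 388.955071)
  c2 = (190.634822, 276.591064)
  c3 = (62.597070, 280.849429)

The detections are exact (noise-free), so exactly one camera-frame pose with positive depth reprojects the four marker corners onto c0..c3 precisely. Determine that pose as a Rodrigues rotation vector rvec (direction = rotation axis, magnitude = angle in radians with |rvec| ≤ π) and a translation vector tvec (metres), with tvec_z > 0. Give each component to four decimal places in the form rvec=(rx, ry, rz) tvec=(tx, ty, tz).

rvec=(-0.5313, 0.1306, -0.0180) tvec=(-0.2070, 0.1165, 0.5586)

Intrinsics K: fx=571.7, fy=455.2, cx=323.8, cy=235.7
Marker side s = 0.14 m; corners in marker frame (Z=0):
  M0 = (-0.0700, +0.0700, 0)
  M1 = (+0.0700, +0.0700, 0)
  M2 = (+0.0700, -0.0700, 0)
  M3 = (-0.0700, -0.0700, 0)
Detected image corners:
  c0 = (25.249583, 390.243934) px
  c1 = (169.703324, 388.955071) px
  c2 = (190.634822, 276.591064) px
  c3 = (62.597070, 280.849429) px
Planar DLT: solve 8×8 A·h = b for H (H[2,2]=1):
  H  [+945.48968 -310.57510 +111.95028]
  H  [-91.98422 +488.95612 +330.66314]
  H  [-0.21397 -0.90639 +1.00000]
B = K⁻¹H; ‖b₁‖=1.790188, ‖b₂‖=1.790188; λ = 2/(‖b₁‖+‖b₂‖) = 0.558601, sign → tz>0 ⇒ λ=+0.558601
r₁ = λ·B[:,0] = (+0.99152,-0.05099,-0.11952); r₂ = λ·B[:,1] = (-0.01669,+0.86219,-0.50631)
r₃ = r₁×r₂ = (+0.12887,+0.50401,+0.85403); SVD([r₁ r₂ r₃]) → R = UVᵀ:
  R  [+0.99152 -0.01669 +0.12887]
  R  [-0.05099 +0.86219 +0.50401]
  R  [-0.11952 -0.50631 +0.85403]
t = (-0.20700, +0.11653, +0.55860) m
tr R = 2.707738; θ = arccos((tr R − 1)/2) = 0.547422 rad = 31.365°
axis k = ((R−Rᵀ)₃₂, (R−Rᵀ)₁₃, (R−Rᵀ)₂₁) / (2 sinθ) = (-0.970555, +0.238614, -0.032946)
rvec = θ·k = (-0.531303, +0.130623, -0.018036)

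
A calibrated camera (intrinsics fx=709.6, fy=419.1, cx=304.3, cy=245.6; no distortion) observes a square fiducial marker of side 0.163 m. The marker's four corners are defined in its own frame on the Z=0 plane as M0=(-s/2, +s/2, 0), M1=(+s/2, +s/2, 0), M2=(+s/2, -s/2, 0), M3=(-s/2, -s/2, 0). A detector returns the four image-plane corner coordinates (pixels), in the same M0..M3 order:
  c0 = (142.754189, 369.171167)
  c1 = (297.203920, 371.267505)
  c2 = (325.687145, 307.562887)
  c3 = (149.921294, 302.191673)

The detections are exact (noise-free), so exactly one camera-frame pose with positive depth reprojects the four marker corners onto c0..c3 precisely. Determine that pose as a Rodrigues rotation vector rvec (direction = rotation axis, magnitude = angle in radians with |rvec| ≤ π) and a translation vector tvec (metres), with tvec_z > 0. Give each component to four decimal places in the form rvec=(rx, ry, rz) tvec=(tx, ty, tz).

Intrinsics K: fx=709.6, fy=419.1, cx=304.3, cy=245.6
Marker side s = 0.163 m; corners in marker frame (Z=0):
  M0 = (-0.0815, +0.0815, 0)
  M1 = (+0.0815, +0.0815, 0)
  M2 = (+0.0815, -0.0815, 0)
  M3 = (-0.0815, -0.0815, 0)
Detected image corners:
  c0 = (142.754189, 369.171167) px
  c1 = (297.203920, 371.267505) px
  c2 = (325.687145, 307.562887) px
  c3 = (149.921294, 302.191673) px
Planar DLT: solve 8×8 A·h = b for H (H[2,2]=1):
  H  [+1068.21216 +76.98818 +230.04930]
  H  [+110.20397 +677.51070 +339.77186]
  H  [+0.26061 +0.82019 +1.00000]
B = K⁻¹H; ‖b₁‖=1.422051, ‖b₂‖=1.422051; λ = 2/(‖b₁‖+‖b₂‖) = 0.703210, sign → tz>0 ⇒ λ=+0.703210
r₁ = λ·B[:,0] = (+0.98000,+0.07752,+0.18326); r₂ = λ·B[:,1] = (-0.17104,+0.79880,+0.57676)
r₃ = r₁×r₂ = (-0.10168,-0.59658,+0.79609); SVD([r₁ r₂ r₃]) → R = UVᵀ:
  R  [+0.98000 -0.17104 -0.10168]
  R  [+0.07752 +0.79880 -0.59658]
  R  [+0.18326 +0.57676 +0.79609]
t = (-0.07358, +0.15801, +0.70321) m
tr R = 2.574897; θ = arccos((tr R − 1)/2) = 0.664138 rad = 38.052°
axis k = ((R−Rᵀ)₃₂, (R−Rᵀ)₁₃, (R−Rᵀ)₂₁) / (2 sinθ) = (+0.951797, -0.231147, +0.201625)
rvec = θ·k = (+0.632125, -0.153513, +0.133907)

rvec=(0.6321, -0.1535, 0.1339) tvec=(-0.0736, 0.1580, 0.7032)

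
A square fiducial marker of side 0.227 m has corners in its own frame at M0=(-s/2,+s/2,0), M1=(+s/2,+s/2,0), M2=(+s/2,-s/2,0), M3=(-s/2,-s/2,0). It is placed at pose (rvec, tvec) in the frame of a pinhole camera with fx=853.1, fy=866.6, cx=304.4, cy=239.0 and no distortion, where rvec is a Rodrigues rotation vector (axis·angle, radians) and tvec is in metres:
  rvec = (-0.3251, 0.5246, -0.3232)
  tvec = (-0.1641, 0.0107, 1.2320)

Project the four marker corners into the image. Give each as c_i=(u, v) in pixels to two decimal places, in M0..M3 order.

c0=(144.23, 348.09) c1=(269.37, 291.98) c2=(237.76, 143.99) c3=(123.13, 207.41)

Intrinsics K: fx=853.1, fy=866.6, cx=304.4, cy=239.0
Marker side s = 0.227 m; corners in marker frame (Z=0):
  M0 = (-0.1135, +0.1135, 0)
  M1 = (+0.1135, +0.1135, 0)
  M2 = (+0.1135, -0.1135, 0)
  M3 = (-0.1135, -0.1135, 0)
rvec = (-0.3251, 0.5246, -0.3232), |rvec| = θ = 0.69667 rad = 39.916°
Rodrigues: sinθ=0.64167, 1−cosθ=0.23302; R = I + sinθ·[k]× + (1−cosθ)·[k]×²:
    [+0.81772 +0.21580 +0.53363]
    [-0.37956 +0.89911 +0.21803]
    [-0.43274 -0.38083 +0.81713]
t = (-0.1641, 0.0107, 1.2320) m
M0: Pc = R·M0+t = (-0.23242, +0.15583, +1.23789); u = 853.1·(-0.23242)/1.23789 + 304.4 = 144.2278, v = 866.6·(+0.15583)/1.23789 + 239.0 = 348.0900
M1: Pc = R·M1+t = (-0.04679, +0.06967, +1.13966); u = 853.1·(-0.04679)/1.13966 + 304.4 = 269.3714, v = 866.6·(+0.06967)/1.13966 + 239.0 = 291.9760
M2: Pc = R·M2+t = (-0.09578, -0.13443, +1.22611); u = 853.1·(-0.09578)/1.22611 + 304.4 = 237.7569, v = 866.6·(-0.13443)/1.22611 + 239.0 = 143.9870
M3: Pc = R·M3+t = (-0.28141, -0.04827, +1.32434); u = 853.1·(-0.28141)/1.32434 + 304.4 = 123.1273, v = 866.6·(-0.04827)/1.32434 + 239.0 = 207.4150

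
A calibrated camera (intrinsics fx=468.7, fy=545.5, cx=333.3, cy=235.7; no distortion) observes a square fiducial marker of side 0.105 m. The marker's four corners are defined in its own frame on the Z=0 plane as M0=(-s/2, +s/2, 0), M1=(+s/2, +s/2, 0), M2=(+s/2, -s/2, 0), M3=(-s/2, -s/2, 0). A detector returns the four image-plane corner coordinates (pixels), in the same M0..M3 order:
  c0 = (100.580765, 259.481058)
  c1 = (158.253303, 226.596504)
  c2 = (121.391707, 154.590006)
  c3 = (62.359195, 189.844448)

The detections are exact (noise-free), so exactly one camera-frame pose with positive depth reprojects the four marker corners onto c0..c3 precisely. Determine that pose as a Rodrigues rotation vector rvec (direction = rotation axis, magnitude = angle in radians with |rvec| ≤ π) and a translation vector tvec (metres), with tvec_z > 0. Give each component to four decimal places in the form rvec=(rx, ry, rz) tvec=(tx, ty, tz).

rvec=(0.2577, 0.0621, -0.4459) tvec=(-0.3389, -0.0357, 0.7137)

Intrinsics K: fx=468.7, fy=545.5, cx=333.3, cy=235.7
Marker side s = 0.105 m; corners in marker frame (Z=0):
  M0 = (-0.0525, +0.0525, 0)
  M1 = (+0.0525, +0.0525, 0)
  M2 = (+0.0525, -0.0525, 0)
  M3 = (-0.0525, -0.0525, 0)
Detected image corners:
  c0 = (100.580765, 259.481058) px
  c1 = (158.253303, 226.596504) px
  c2 = (121.391707, 154.590006) px
  c3 = (62.359195, 189.844448) px
Planar DLT: solve 8×8 A·h = b for H (H[2,2]=1):
  H  [+537.72160 +393.67323 +110.71970]
  H  [-357.87863 +742.09806 +208.37893]
  H  [-0.16183 +0.32608 +1.00000]
B = K⁻¹H; ‖b₁‖=1.401159, ‖b₂‖=1.401159; λ = 2/(‖b₁‖+‖b₂‖) = 0.713695, sign → tz>0 ⇒ λ=+0.713695
r₁ = λ·B[:,0] = (+0.90093,-0.41832,-0.11550); r₂ = λ·B[:,1] = (+0.43396,+0.87036,+0.23272)
r₃ = r₁×r₂ = (+0.00317,-0.25979,+0.96566); SVD([r₁ r₂ r₃]) → R = UVᵀ:
  R  [+0.90093 +0.43396 +0.00317]
  R  [-0.41832 +0.87036 -0.25979]
  R  [-0.11550 +0.23272 +0.96566]
t = (-0.33893, -0.03575, +0.71369) m
tr R = 2.736944; θ = arccos((tr R − 1)/2) = 0.518684 rad = 29.718°
axis k = ((R−Rᵀ)₃₂, (R−Rᵀ)₁₃, (R−Rᵀ)₂₁) / (2 sinθ) = (+0.496740, +0.119690, -0.859607)
rvec = θ·k = (+0.257651, +0.062081, -0.445865)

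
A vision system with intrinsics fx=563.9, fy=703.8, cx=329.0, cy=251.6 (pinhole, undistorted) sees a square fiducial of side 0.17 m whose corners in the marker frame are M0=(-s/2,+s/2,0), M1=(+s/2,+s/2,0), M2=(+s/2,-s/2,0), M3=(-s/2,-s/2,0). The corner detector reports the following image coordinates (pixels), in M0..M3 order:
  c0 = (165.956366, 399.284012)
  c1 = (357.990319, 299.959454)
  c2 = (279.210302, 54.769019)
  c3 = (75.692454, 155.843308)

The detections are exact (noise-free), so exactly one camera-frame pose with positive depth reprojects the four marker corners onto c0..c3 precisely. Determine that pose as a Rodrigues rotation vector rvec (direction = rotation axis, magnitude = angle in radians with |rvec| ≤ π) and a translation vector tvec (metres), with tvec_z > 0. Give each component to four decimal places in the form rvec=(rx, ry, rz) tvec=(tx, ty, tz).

rvec=(0.1297, -0.0642, -0.3864) tvec=(-0.0861, -0.0137, 0.4519)

Intrinsics K: fx=563.9, fy=703.8, cx=329.0, cy=251.6
Marker side s = 0.17 m; corners in marker frame (Z=0):
  M0 = (-0.0850, +0.0850, 0)
  M1 = (+0.0850, +0.0850, 0)
  M2 = (+0.0850, -0.0850, 0)
  M3 = (-0.0850, -0.0850, 0)
Detected image corners:
  c0 = (165.956366, 399.284012) px
  c1 = (357.990319, 299.959454) px
  c2 = (279.210302, 54.769019) px
  c3 = (75.692454, 155.843308) px
Planar DLT: solve 8×8 A·h = b for H (H[2,2]=1):
  H  [+1180.82133 +564.16781 +221.51192]
  H  [-570.31645 +1506.77746 +230.28574]
  H  [+0.08335 +0.30594 +1.00000]
B = K⁻¹H; ‖b₁‖=2.212788, ‖b₂‖=2.212788; λ = 2/(‖b₁‖+‖b₂‖) = 0.451919, sign → tz>0 ⇒ λ=+0.451919
r₁ = λ·B[:,0] = (+0.92435,-0.37967,+0.03767); r₂ = λ·B[:,1] = (+0.37147,+0.91809,+0.13826)
r₃ = r₁×r₂ = (-0.08707,-0.11381,+0.98968); SVD([r₁ r₂ r₃]) → R = UVᵀ:
  R  [+0.92435 +0.37147 -0.08707]
  R  [-0.37967 +0.91809 -0.11381]
  R  [+0.03767 +0.13826 +0.98968]
t = (-0.08614, -0.01369, +0.45192) m
tr R = 2.832127; θ = arccos((tr R − 1)/2) = 0.412644 rad = 23.643°
axis k = ((R−Rᵀ)₃₂, (R−Rᵀ)₁₃, (R−Rᵀ)₂₁) / (2 sinθ) = (+0.314277, -0.155523, -0.936506)
rvec = θ·k = (+0.129685, -0.064176, -0.386444)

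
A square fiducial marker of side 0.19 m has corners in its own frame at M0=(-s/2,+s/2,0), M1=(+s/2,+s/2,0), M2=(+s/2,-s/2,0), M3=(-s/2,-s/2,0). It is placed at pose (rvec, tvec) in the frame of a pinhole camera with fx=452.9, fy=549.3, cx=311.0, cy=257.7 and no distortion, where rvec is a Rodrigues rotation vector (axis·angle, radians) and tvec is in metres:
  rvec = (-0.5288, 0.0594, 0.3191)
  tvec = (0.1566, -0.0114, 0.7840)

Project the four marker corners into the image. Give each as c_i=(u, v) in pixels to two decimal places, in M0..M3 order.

Intrinsics K: fx=452.9, fy=549.3, cx=311.0, cy=257.7
Marker side s = 0.19 m; corners in marker frame (Z=0):
  M0 = (-0.0950, +0.0950, 0)
  M1 = (+0.0950, +0.0950, 0)
  M2 = (+0.0950, -0.0950, 0)
  M3 = (-0.0950, -0.0950, 0)
rvec = (-0.5288, 0.0594, 0.3191), |rvec| = θ = 0.62047 rad = 35.550°
Rodrigues: sinθ=0.58142, 1−cosθ=0.18639; R = I + sinθ·[k]× + (1−cosθ)·[k]×²:
    [+0.94899 -0.31422 -0.02604]
    [+0.28381 +0.81531 +0.50469]
    [-0.13736 -0.48634 +0.86291]
t = (0.1566, -0.0114, 0.7840) m
M0: Pc = R·M0+t = (+0.03659, +0.03909, +0.75085); u = 452.9·(+0.03659)/0.75085 + 311.0 = 333.0733, v = 549.3·(+0.03909)/0.75085 + 257.7 = 286.2995
M1: Pc = R·M1+t = (+0.21690, +0.09302, +0.72475); u = 452.9·(+0.21690)/0.72475 + 311.0 = 446.5440, v = 549.3·(+0.09302)/0.72475 + 257.7 = 328.1989
M2: Pc = R·M2+t = (+0.27661, -0.06189, +0.81715); u = 452.9·(+0.27661)/0.81715 + 311.0 = 464.3062, v = 549.3·(-0.06189)/0.81715 + 257.7 = 216.0948
M3: Pc = R·M3+t = (+0.09630, -0.11582, +0.84325); u = 452.9·(+0.09630)/0.84325 + 311.0 = 362.7200, v = 549.3·(-0.11582)/0.84325 + 257.7 = 182.2563

c0=(333.07, 286.30) c1=(446.54, 328.20) c2=(464.31, 216.09) c3=(362.72, 182.26)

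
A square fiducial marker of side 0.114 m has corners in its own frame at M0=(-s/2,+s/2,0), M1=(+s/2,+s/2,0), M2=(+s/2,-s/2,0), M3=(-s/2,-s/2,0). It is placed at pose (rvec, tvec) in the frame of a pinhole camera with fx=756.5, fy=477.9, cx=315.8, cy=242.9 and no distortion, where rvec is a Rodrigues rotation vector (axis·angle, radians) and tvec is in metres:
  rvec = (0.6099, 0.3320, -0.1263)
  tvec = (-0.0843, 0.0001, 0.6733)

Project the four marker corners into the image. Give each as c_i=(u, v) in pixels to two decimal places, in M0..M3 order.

Intrinsics K: fx=756.5, fy=477.9, cx=315.8, cy=242.9
Marker side s = 0.114 m; corners in marker frame (Z=0):
  M0 = (-0.0570, +0.0570, 0)
  M1 = (+0.0570, +0.0570, 0)
  M2 = (+0.0570, -0.0570, 0)
  M3 = (-0.0570, -0.0570, 0)
rvec = (0.6099, 0.3320, -0.1263), |rvec| = θ = 0.70580 rad = 40.439°
Rodrigues: sinθ=0.64864, 1−cosθ=0.23891; R = I + sinθ·[k]× + (1−cosθ)·[k]×²:
    [+0.93949 +0.21318 +0.26817]
    [-0.01896 +0.81395 -0.58062]
    [-0.34206 +0.54040 +0.76874]
t = (-0.0843, 0.0001, 0.6733) m
M0: Pc = R·M0+t = (-0.12570, +0.04758, +0.72360); u = 756.5·(-0.12570)/0.72360 + 315.8 = 184.3853, v = 477.9·(+0.04758)/0.72360 + 242.9 = 274.3216
M1: Pc = R·M1+t = (-0.01860, +0.04541, +0.68461); u = 756.5·(-0.01860)/0.68461 + 315.8 = 295.2491, v = 477.9·(+0.04541)/0.68461 + 242.9 = 274.6024
M2: Pc = R·M2+t = (-0.04290, -0.04738, +0.62300); u = 756.5·(-0.04290)/0.62300 + 315.8 = 263.7065, v = 477.9·(-0.04738)/0.62300 + 242.9 = 206.5579
M3: Pc = R·M3+t = (-0.15000, -0.04521, +0.66199); u = 756.5·(-0.15000)/0.66199 + 315.8 = 144.3837, v = 477.9·(-0.04521)/0.66199 + 242.9 = 210.2592

c0=(184.39, 274.32) c1=(295.25, 274.60) c2=(263.71, 206.56) c3=(144.38, 210.26)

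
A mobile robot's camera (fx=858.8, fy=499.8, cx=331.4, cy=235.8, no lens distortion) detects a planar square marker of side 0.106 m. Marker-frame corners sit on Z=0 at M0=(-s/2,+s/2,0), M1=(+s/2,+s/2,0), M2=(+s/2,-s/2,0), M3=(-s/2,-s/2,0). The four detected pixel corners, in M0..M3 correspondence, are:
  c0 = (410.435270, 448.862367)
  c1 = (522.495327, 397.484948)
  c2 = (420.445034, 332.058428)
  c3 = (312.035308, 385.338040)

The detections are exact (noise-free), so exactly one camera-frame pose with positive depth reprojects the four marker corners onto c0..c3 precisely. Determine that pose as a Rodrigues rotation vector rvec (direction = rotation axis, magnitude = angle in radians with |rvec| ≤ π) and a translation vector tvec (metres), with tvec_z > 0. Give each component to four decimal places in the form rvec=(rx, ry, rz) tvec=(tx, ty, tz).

Intrinsics K: fx=858.8, fy=499.8, cx=331.4, cy=235.8
Marker side s = 0.106 m; corners in marker frame (Z=0):
  M0 = (-0.0530, +0.0530, 0)
  M1 = (+0.0530, +0.0530, 0)
  M2 = (+0.0530, -0.0530, 0)
  M3 = (-0.0530, -0.0530, 0)
Detected image corners:
  c0 = (410.435270, 448.862367) px
  c1 = (522.495327, 397.484948) px
  c2 = (420.445034, 332.058428) px
  c3 = (312.035308, 385.338040) px
Planar DLT: solve 8×8 A·h = b for H (H[2,2]=1):
  H  [+912.49999 +931.02366 +415.36803]
  H  [-613.32358 +594.76396 +391.30199]
  H  [-0.30604 -0.03415 +1.00000]
B = K⁻¹H; ‖b₁‖=1.630917, ‖b₂‖=1.630917; λ = 2/(‖b₁‖+‖b₂‖) = 0.613152, sign → tz>0 ⇒ λ=+0.613152
r₁ = λ·B[:,0] = (+0.72390,-0.66389,-0.18765); r₂ = λ·B[:,1] = (+0.67280,+0.73953,-0.02094)
r₃ = r₁×r₂ = (+0.15267,-0.11109,+0.98201); SVD([r₁ r₂ r₃]) → R = UVᵀ:
  R  [+0.72390 +0.67280 +0.15267]
  R  [-0.66389 +0.73953 -0.11109]
  R  [-0.18765 -0.02094 +0.98201]
t = (+0.05995, +0.19077, +0.61315) m
tr R = 2.445448; θ = arccos((tr R − 1)/2) = 0.763061 rad = 43.720°
axis k = ((R−Rᵀ)₃₂, (R−Rᵀ)₁₃, (R−Rᵀ)₂₁) / (2 sinθ) = (+0.065223, +0.246204, -0.967021)
rvec = θ·k = (+0.049769, +0.187869, -0.737896)

rvec=(0.0498, 0.1879, -0.7379) tvec=(0.0600, 0.1908, 0.6132)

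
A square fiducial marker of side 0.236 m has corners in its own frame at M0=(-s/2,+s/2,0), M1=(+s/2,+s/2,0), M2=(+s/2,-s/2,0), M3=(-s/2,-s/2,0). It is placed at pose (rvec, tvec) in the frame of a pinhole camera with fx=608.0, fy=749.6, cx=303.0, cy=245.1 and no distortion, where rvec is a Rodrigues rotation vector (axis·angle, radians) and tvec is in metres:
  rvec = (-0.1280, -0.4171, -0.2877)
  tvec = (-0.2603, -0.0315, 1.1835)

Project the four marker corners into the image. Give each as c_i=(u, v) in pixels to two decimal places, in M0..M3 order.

Intrinsics K: fx=608.0, fy=749.6, cx=303.0, cy=245.1
Marker side s = 0.236 m; corners in marker frame (Z=0):
  M0 = (-0.1180, +0.1180, 0)
  M1 = (+0.1180, +0.1180, 0)
  M2 = (+0.1180, -0.1180, 0)
  M3 = (-0.1180, -0.1180, 0)
rvec = (-0.1280, -0.4171, -0.2877), |rvec| = θ = 0.52262 rad = 29.944°
Rodrigues: sinθ=0.49915, 1−cosθ=0.13348; R = I + sinθ·[k]× + (1−cosθ)·[k]×²:
    [+0.87452 +0.30087 -0.38037]
    [-0.24869 +0.95154 +0.18090]
    [+0.41637 -0.06361 +0.90697]
t = (-0.2603, -0.0315, 1.1835) m
M0: Pc = R·M0+t = (-0.32799, +0.11013, +1.12686); u = 608.0·(-0.32799)/1.12686 + 303.0 = 126.0323, v = 749.6·(+0.11013)/1.12686 + 245.1 = 318.3576
M1: Pc = R·M1+t = (-0.12160, +0.05144, +1.22513); u = 608.0·(-0.12160)/1.22513 + 303.0 = 242.6513, v = 749.6·(+0.05144)/1.22513 + 245.1 = 276.5717
M2: Pc = R·M2+t = (-0.19261, -0.17313, +1.24014); u = 608.0·(-0.19261)/1.24014 + 303.0 = 208.5697, v = 749.6·(-0.17313)/1.24014 + 245.1 = 140.4534
M3: Pc = R·M3+t = (-0.39900, -0.11444, +1.14187); u = 608.0·(-0.39900)/1.14187 + 303.0 = 90.5509, v = 749.6·(-0.11444)/1.14187 + 245.1 = 169.9765

c0=(126.03, 318.36) c1=(242.65, 276.57) c2=(208.57, 140.45) c3=(90.55, 169.98)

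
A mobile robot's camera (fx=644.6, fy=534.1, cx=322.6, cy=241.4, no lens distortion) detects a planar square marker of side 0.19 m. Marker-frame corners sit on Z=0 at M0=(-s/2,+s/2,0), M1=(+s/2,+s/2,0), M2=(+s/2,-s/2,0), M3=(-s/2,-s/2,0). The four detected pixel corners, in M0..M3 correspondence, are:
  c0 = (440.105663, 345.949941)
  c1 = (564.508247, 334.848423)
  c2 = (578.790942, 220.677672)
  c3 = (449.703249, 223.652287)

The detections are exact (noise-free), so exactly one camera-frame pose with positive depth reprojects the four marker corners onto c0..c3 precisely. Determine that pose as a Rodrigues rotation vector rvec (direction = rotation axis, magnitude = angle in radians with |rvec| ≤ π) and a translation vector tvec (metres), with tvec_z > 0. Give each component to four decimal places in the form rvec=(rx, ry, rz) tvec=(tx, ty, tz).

Intrinsics K: fx=644.6, fy=534.1, cx=322.6, cy=241.4
Marker side s = 0.19 m; corners in marker frame (Z=0):
  M0 = (-0.0950, +0.0950, 0)
  M1 = (+0.0950, +0.0950, 0)
  M2 = (+0.0950, -0.0950, 0)
  M3 = (-0.0950, -0.0950, 0)
Detected image corners:
  c0 = (440.105663, 345.949941) px
  c1 = (564.508247, 334.848423) px
  c2 = (578.790942, 220.677672) px
  c3 = (449.703249, 223.652287) px
Planar DLT: solve 8×8 A·h = b for H (H[2,2]=1):
  H  [+857.64447 +53.58120 +510.40700]
  H  [+68.09859 +686.19525 +282.44783]
  H  [+0.37545 +0.22992 +1.00000]
B = K⁻¹H; ‖b₁‖=1.203450, ‖b₂‖=1.203450; λ = 2/(‖b₁‖+‖b₂‖) = 0.830944, sign → tz>0 ⇒ λ=+0.830944
r₁ = λ·B[:,0] = (+0.94944,-0.03506,+0.31198); r₂ = λ·B[:,1] = (-0.02654,+0.98122,+0.19105)
r₃ = r₁×r₂ = (-0.31282,-0.18967,+0.93068); SVD([r₁ r₂ r₃]) → R = UVᵀ:
  R  [+0.94944 -0.02654 -0.31282]
  R  [-0.03506 +0.98122 -0.18967]
  R  [+0.31198 +0.19105 +0.93068]
t = (+0.24210, +0.06386, +0.83094) m
tr R = 2.861343; θ = arccos((tr R − 1)/2) = 0.374552 rad = 21.460°
axis k = ((R−Rᵀ)₃₂, (R−Rᵀ)₁₃, (R−Rᵀ)₂₁) / (2 sinθ) = (+0.520323, -0.853890, -0.011639)
rvec = θ·k = (+0.194888, -0.319826, -0.004360)

rvec=(0.1949, -0.3198, -0.0044) tvec=(0.2421, 0.0639, 0.8309)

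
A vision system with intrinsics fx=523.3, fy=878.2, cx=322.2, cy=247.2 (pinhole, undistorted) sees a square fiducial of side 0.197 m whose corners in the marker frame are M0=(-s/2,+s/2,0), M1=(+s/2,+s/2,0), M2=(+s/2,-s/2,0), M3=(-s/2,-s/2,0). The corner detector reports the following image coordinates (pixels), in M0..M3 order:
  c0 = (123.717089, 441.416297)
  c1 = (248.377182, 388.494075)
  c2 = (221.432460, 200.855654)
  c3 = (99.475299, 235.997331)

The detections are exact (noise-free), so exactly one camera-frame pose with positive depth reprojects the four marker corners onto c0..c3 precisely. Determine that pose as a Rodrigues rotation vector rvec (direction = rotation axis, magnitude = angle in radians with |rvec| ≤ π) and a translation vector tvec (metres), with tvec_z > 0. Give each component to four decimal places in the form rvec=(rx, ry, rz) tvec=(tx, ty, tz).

Intrinsics K: fx=523.3, fy=878.2, cx=322.2, cy=247.2
Marker side s = 0.197 m; corners in marker frame (Z=0):
  M0 = (-0.0985, +0.0985, 0)
  M1 = (+0.0985, +0.0985, 0)
  M2 = (+0.0985, -0.0985, 0)
  M3 = (-0.0985, -0.0985, 0)
Detected image corners:
  c0 = (123.717089, 441.416297) px
  c1 = (248.377182, 388.494075) px
  c2 = (221.432460, 200.855654) px
  c3 = (99.475299, 235.997331) px
Planar DLT: solve 8×8 A·h = b for H (H[2,2]=1):
  H  [+697.70195 +95.99415 +175.52210]
  H  [-91.20043 +933.24495 +313.88009]
  H  [+0.41502 -0.19741 +1.00000]
B = K⁻¹H; ‖b₁‖=1.175782, ‖b₂‖=1.175782; λ = 2/(‖b₁‖+‖b₂‖) = 0.850498, sign → tz>0 ⇒ λ=+0.850498
r₁ = λ·B[:,0] = (+0.91661,-0.18768,+0.35298); r₂ = λ·B[:,1] = (+0.25939,+0.95107,-0.16790)
r₃ = r₁×r₂ = (-0.30419,+0.24546,+0.92044); SVD([r₁ r₂ r₃]) → R = UVᵀ:
  R  [+0.91661 +0.25939 -0.30419]
  R  [-0.18768 +0.95107 +0.24546]
  R  [+0.35298 -0.16790 +0.92044]
t = (-0.23839, +0.06458, +0.85050) m
tr R = 2.788126; θ = arccos((tr R − 1)/2) = 0.464462 rad = 26.612°
axis k = ((R−Rᵀ)₃₂, (R−Rᵀ)₁₃, (R−Rᵀ)₂₁) / (2 sinθ) = (-0.461390, -0.733546, -0.499029)
rvec = θ·k = (-0.214298, -0.340704, -0.231780)

rvec=(-0.2143, -0.3407, -0.2318) tvec=(-0.2384, 0.0646, 0.8505)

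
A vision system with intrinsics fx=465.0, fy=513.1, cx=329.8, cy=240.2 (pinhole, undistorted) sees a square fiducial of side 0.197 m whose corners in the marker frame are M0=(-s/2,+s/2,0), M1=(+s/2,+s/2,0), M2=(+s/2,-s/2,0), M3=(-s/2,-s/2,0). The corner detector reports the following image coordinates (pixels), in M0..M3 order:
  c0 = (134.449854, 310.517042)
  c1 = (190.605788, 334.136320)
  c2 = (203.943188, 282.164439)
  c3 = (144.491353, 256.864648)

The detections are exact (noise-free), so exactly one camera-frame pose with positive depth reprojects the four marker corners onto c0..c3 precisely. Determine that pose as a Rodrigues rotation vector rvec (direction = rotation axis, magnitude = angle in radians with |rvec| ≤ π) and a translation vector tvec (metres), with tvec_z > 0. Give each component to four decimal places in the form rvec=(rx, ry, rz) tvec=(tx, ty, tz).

rvec=(0.4581, 0.0490, 0.3766) tvec=(-0.5196, 0.1648, 1.4957)

Intrinsics K: fx=465.0, fy=513.1, cx=329.8, cy=240.2
Marker side s = 0.197 m; corners in marker frame (Z=0):
  M0 = (-0.0985, +0.0985, 0)
  M1 = (+0.0985, +0.0985, 0)
  M2 = (+0.0985, -0.0985, 0)
  M3 = (-0.0985, -0.0985, 0)
Detected image corners:
  c0 = (134.449854, 310.517042) px
  c1 = (190.605788, 334.136320) px
  c2 = (203.943188, 282.164439) px
  c3 = (144.491353, 256.864648) px
Planar DLT: solve 8×8 A·h = b for H (H[2,2]=1):
  H  [+297.40812 -9.76969 +168.27451]
  H  [+131.47082 +355.22456 +296.71691]
  H  [+0.02512 +0.29452 +1.00000]
B = K⁻¹H; ‖b₁‖=0.668575, ‖b₂‖=0.668575; λ = 2/(‖b₁‖+‖b₂‖) = 1.495720, sign → tz>0 ⇒ λ=+1.495720
r₁ = λ·B[:,0] = (+0.92999,+0.36565,+0.03758); r₂ = λ·B[:,1] = (-0.34386,+0.82928,+0.44051)
r₃ = r₁×r₂ = (+0.12991,-0.42259,+0.89696); SVD([r₁ r₂ r₃]) → R = UVᵀ:
  R  [+0.92999 -0.34386 +0.12991]
  R  [+0.36565 +0.82928 -0.42259]
  R  [+0.03758 +0.44051 +0.89696]
t = (-0.51956, +0.16475, +1.49572) m
tr R = 2.656235; θ = arccos((tr R − 1)/2) = 0.595056 rad = 34.094°
axis k = ((R−Rᵀ)₃₂, (R−Rᵀ)₁₃, (R−Rᵀ)₂₁) / (2 sinθ) = (+0.769868, +0.082361, +0.632866)
rvec = θ·k = (+0.458115, +0.049009, +0.376590)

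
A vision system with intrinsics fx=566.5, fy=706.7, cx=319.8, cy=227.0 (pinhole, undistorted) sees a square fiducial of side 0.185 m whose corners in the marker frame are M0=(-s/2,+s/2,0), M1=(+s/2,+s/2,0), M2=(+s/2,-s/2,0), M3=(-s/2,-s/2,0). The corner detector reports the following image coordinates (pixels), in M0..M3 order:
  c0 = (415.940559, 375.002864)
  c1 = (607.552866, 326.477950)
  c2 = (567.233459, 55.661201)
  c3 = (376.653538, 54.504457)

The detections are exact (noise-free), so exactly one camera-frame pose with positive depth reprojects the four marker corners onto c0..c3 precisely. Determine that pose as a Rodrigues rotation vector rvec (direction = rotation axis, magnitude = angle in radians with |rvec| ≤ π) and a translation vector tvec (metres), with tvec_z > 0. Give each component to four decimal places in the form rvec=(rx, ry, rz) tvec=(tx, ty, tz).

rvec=(-0.1206, -0.3950, -0.1180) tvec=(0.1387, -0.0173, 0.4376)

Intrinsics K: fx=566.5, fy=706.7, cx=319.8, cy=227.0
Marker side s = 0.185 m; corners in marker frame (Z=0):
  M0 = (-0.0925, +0.0925, 0)
  M1 = (+0.0925, +0.0925, 0)
  M2 = (+0.0925, -0.0925, 0)
  M3 = (-0.0925, -0.0925, 0)
Detected image corners:
  c0 = (415.940559, 375.002864) px
  c1 = (607.552866, 326.477950) px
  c2 = (567.233459, 55.661201) px
  c3 = (376.653538, 54.504457) px
Planar DLT: solve 8×8 A·h = b for H (H[2,2]=1):
  H  [+1471.18213 +109.72938 +499.32542]
  H  [+55.46149 +1543.49379 +198.99817]
  H  [+0.89110 -0.21481 +1.00000]
B = K⁻¹H; ‖b₁‖=2.285112, ‖b₂‖=2.285112; λ = 2/(‖b₁‖+‖b₂‖) = 0.437615, sign → tz>0 ⇒ λ=+0.437615
r₁ = λ·B[:,0] = (+0.91633,-0.09092,+0.38996); r₂ = λ·B[:,1] = (+0.13783,+0.98598,-0.09400)
r₃ = r₁×r₂ = (-0.37595,+0.13989,+0.91602); SVD([r₁ r₂ r₃]) → R = UVᵀ:
  R  [+0.91633 +0.13783 -0.37595]
  R  [-0.09092 +0.98598 +0.13989]
  R  [+0.38996 -0.09400 +0.91602]
t = (+0.13868, -0.01734, +0.43762) m
tr R = 2.818337; θ = arccos((tr R − 1)/2) = 0.429513 rad = 24.609°
axis k = ((R−Rᵀ)₃₂, (R−Rᵀ)₁₃, (R−Rᵀ)₂₁) / (2 sinθ) = (-0.280831, -0.919619, -0.274655)
rvec = θ·k = (-0.120621, -0.394988, -0.117968)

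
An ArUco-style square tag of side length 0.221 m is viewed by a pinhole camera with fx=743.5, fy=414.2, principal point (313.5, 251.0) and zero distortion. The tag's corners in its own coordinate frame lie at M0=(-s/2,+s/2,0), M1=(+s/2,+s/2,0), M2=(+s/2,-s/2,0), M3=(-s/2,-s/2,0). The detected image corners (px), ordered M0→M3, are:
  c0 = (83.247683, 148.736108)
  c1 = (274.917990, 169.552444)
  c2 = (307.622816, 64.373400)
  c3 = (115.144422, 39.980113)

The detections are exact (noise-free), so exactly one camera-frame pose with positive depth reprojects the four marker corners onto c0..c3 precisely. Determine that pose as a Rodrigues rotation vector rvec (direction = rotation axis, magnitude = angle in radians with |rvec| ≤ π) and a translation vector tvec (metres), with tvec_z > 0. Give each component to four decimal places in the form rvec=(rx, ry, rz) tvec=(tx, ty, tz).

rvec=(0.0472, -0.1182, 0.1722) tvec=(-0.1341, -0.2986, 0.8534)

Intrinsics K: fx=743.5, fy=414.2, cx=313.5, cy=251.0
Marker side s = 0.221 m; corners in marker frame (Z=0):
  M0 = (-0.1105, +0.1105, 0)
  M1 = (+0.1105, +0.1105, 0)
  M2 = (+0.1105, -0.1105, 0)
  M3 = (-0.1105, -0.1105, 0)
Detected image corners:
  c0 = (83.247683, 148.736108) px
  c1 = (274.917990, 169.552444) px
  c2 = (307.622816, 64.373400) px
  c3 = (115.144422, 39.980113) px
Planar DLT: solve 8×8 A·h = b for H (H[2,2]=1):
  H  [+896.87460 -137.79970 +196.66596]
  H  [+117.27419 +488.42748 +106.09202]
  H  [+0.14223 +0.04296 +1.00000]
B = K⁻¹H; ‖b₁‖=1.171773, ‖b₂‖=1.171773; λ = 2/(‖b₁‖+‖b₂‖) = 0.853407, sign → tz>0 ⇒ λ=+0.853407
r₁ = λ·B[:,0] = (+0.97827,+0.16807,+0.12138); r₂ = λ·B[:,1] = (-0.17363,+0.98413,+0.03666)
r₃ = r₁×r₂ = (-0.11329,-0.05694,+0.99193); SVD([r₁ r₂ r₃]) → R = UVᵀ:
  R  [+0.97827 -0.17363 -0.11329]
  R  [+0.16807 +0.98413 -0.05694]
  R  [+0.12138 +0.03666 +0.99193]
t = (-0.13410, -0.29856, +0.85341) m
tr R = 2.954330; θ = arccos((tr R − 1)/2) = 0.214113 rad = 12.268°
axis k = ((R−Rᵀ)₃₂, (R−Rᵀ)₁₃, (R−Rᵀ)₂₁) / (2 sinθ) = (+0.220247, -0.552231, +0.804072)
rvec = θ·k = (+0.047158, -0.118240, +0.172162)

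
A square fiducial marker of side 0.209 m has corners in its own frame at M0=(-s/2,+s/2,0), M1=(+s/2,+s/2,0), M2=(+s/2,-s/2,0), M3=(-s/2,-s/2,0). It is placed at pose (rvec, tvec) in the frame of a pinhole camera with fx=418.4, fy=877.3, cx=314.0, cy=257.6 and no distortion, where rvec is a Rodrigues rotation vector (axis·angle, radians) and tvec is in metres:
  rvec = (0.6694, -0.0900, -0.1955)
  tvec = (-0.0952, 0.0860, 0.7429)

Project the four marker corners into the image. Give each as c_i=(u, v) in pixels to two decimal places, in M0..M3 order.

Intrinsics K: fx=418.4, fy=877.3, cx=314.0, cy=257.6
Marker side s = 0.209 m; corners in marker frame (Z=0):
  M0 = (-0.1045, +0.1045, 0)
  M1 = (+0.1045, +0.1045, 0)
  M2 = (+0.1045, -0.1045, 0)
  M3 = (-0.1045, -0.1045, 0)
rvec = (0.6694, -0.0900, -0.1955), |rvec| = θ = 0.70315 rad = 40.287°
Rodrigues: sinθ=0.64662, 1−cosθ=0.23719; R = I + sinθ·[k]× + (1−cosθ)·[k]×²:
    [+0.97778 +0.15088 -0.14555]
    [-0.20869 +0.76670 -0.60715]
    [+0.01998 +0.62403 +0.78115]
t = (-0.0952, 0.0860, 0.7429) m
M0: Pc = R·M0+t = (-0.18161, +0.18793, +0.80602); u = 418.4·(-0.18161)/0.80602 + 314.0 = 219.7273, v = 877.3·(+0.18793)/0.80602 + 257.6 = 462.1461
M1: Pc = R·M1+t = (+0.02274, +0.14431, +0.81020); u = 418.4·(+0.02274)/0.81020 + 314.0 = 325.7459, v = 877.3·(+0.14431)/0.81020 + 257.6 = 413.8640
M2: Pc = R·M2+t = (-0.00879, -0.01593, +0.67978); u = 418.4·(-0.00879)/0.67978 + 314.0 = 308.5902, v = 877.3·(-0.01593)/0.67978 + 257.6 = 237.0445
M3: Pc = R·M3+t = (-0.21314, +0.02769, +0.67560); u = 418.4·(-0.21314)/0.67560 + 314.0 = 181.9992, v = 877.3·(+0.02769)/0.67560 + 257.6 = 293.5541

c0=(219.73, 462.15) c1=(325.75, 413.86) c2=(308.59, 237.04) c3=(182.00, 293.55)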